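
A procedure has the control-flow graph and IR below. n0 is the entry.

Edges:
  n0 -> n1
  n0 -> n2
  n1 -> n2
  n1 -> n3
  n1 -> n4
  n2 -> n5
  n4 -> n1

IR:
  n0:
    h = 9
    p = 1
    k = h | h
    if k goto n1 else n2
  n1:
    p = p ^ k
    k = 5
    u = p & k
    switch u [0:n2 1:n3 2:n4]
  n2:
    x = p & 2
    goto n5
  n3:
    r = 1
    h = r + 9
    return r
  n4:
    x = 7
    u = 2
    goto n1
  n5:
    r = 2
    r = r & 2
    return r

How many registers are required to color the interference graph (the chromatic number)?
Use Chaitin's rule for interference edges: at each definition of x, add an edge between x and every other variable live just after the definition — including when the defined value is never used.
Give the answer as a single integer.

def/use:
  n0 def {h,k,p} use ∅
  n1 def {k,p,u} use {k,p}
  n2 def {x} use {p}
  n3 def {h,r} use ∅
  n4 def {u,x} use ∅
  n5 def {r} use ∅

Live sets:
  live n0: ∅→{k,p}
  live n1: {k,p}→{k,p}
  live n2: {p}→∅
  live n3: ∅→∅
  live n4: {k,p}→{k,p}
  live n5: ∅→∅

Interference:
  h — {p,r}
  k — {p,u,x}
  p — {h,k,u,x}
  r — {h}
  u — {k,p}
  x — {k,p}

Chromatic number:
  lower bound: {k,p,u} mutually conflict ⇒ χ ≥ 3
  3-colouring: c0={p,r}  c1={h,k}  c2={u,x}
  χ = 3

Answer: 3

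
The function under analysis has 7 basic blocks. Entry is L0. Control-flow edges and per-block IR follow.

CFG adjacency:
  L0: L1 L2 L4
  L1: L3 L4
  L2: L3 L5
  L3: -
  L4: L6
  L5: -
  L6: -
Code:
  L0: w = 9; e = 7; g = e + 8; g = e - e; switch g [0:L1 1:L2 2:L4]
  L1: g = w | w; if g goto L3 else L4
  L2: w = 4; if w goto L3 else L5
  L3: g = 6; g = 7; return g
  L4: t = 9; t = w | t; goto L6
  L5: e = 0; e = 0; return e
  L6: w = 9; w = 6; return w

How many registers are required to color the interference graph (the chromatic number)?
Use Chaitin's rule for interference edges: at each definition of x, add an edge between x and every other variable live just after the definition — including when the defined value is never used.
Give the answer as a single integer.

Answer: 3

Analysis:
Per-block:
  L0 def {e,g,w} use ∅
  L1 def {g} use {w}
  L2 def {w} use ∅
  L3 def {g} use ∅
  L4 def {t} use {w}
  L5 def {e} use ∅
  L6 def {w} use ∅

Liveness:
  live L0: ∅→{w}
  live L1: {w}→{w}
  live L2: ∅→∅
  live L3: ∅→∅
  live L4: {w}→∅
  live L5: ∅→∅
  live L6: ∅→∅

Interference:
  e↔{g,w}
  g↔{e,w}
  t↔{w}
  w↔{e,g,t}

Registers:
  lower bound: {e,g,w} mutually conflict ⇒ χ ≥ 3
  3-colouring: r0={w}  r1={e,t}  r2={g}
  χ = 3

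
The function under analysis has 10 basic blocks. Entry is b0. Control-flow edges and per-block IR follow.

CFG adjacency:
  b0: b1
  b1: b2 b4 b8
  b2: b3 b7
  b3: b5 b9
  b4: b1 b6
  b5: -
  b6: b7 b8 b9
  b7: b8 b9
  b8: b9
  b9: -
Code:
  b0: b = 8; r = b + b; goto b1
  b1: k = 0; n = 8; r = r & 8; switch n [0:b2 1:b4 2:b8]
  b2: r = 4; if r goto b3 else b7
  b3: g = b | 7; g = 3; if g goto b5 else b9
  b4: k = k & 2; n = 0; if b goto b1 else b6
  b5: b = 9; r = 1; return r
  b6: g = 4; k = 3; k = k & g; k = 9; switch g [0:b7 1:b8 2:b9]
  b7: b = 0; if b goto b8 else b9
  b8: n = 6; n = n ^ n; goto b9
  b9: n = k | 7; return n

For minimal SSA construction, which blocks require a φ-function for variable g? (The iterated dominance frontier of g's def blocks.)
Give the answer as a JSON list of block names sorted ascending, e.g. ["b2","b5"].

Answer: ["b7", "b8", "b9"]

Working:
idom tree: b1←b0 b2←b1 b3←b2 b4←b1 b5←b3 b6←b4 b7←b1 b8←b1 b9←b1
Dom at joins:
  b1: preds {b0,b4}: {b0} ∩ {b0,b1,b4} = {b0}; idom=b0
  b7: preds {b2,b6}: {b0,b1,b2} ∩ {b0,b1,b4,b6} = {b0,b1}; idom=b1
  b8: preds {b1,b6,b7}: {b0,b1} ∩ {b0,b1,b4,b6} ∩ {b0,b1,b7} = {b0,b1}; idom=b1
  b9: preds {b3,b6,b7,b8}: {b0,b1,b2,b3} ∩ {b0,b1,b4,b6} ∩ {b0,b1,b7} ∩ {b0,b1,b8} = {b0,b1}; idom=b1

Frontier:
  join b1 pred b0: · stop@b0
  join b1 pred b4: b4→b1 stop@b0
  join b7 pred b2: b2 stop@b1
  join b7 pred b6: b6→b4 stop@b1
  join b8 pred b1: · stop@b1
  join b8 pred b6: b6→b4 stop@b1
  join b8 pred b7: b7 stop@b1
  join b9 pred b3: b3→b2 stop@b1
  join b9 pred b6: b6→b4 stop@b1
  join b9 pred b7: b7 stop@b1
  join b9 pred b8: b8 stop@b1
  DF(b0)=∅
  DF(b1)={b1}
  DF(b2)={b7,b9}
  DF(b3)={b9}
  DF(b4)={b1,b7,b8,b9}
  DF(b5)=∅
  DF(b6)={b7,b8,b9}
  DF(b7)={b8,b9}
  DF(b8)={b9}
  DF(b9)=∅

φ for g: defs {b3,b6}
  DF⁺ = {b7,b8,b9}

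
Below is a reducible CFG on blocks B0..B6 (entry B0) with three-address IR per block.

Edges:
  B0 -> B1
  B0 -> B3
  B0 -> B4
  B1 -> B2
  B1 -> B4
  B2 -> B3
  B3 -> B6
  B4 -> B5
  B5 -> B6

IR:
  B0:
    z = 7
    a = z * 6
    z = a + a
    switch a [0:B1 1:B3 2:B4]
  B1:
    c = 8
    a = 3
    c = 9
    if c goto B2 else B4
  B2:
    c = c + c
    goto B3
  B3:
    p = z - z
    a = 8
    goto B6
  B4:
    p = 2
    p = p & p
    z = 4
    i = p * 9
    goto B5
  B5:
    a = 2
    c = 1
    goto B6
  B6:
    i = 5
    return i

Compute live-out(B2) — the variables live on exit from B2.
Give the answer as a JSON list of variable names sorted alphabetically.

Answer: ["z"]

Analysis:
Block summaries:
  B0 def {a,z} use ∅
  B1 def {a,c} use ∅
  B2 def {c} use {c}
  B3 def {a,p} use {z}
  B4 def {i,p,z} use ∅
  B5 def {a,c} use ∅
  B6 def {i} use ∅

Liveness:
  B0: in=∅ out={z}
  B1: in={z} out={c,z}
  B2: in={c,z} out={z}
  B3: in={z} out=∅
  B4: in=∅ out=∅
  B5: in=∅ out=∅
  B6: in=∅ out=∅

live-out(B2) = ["z"]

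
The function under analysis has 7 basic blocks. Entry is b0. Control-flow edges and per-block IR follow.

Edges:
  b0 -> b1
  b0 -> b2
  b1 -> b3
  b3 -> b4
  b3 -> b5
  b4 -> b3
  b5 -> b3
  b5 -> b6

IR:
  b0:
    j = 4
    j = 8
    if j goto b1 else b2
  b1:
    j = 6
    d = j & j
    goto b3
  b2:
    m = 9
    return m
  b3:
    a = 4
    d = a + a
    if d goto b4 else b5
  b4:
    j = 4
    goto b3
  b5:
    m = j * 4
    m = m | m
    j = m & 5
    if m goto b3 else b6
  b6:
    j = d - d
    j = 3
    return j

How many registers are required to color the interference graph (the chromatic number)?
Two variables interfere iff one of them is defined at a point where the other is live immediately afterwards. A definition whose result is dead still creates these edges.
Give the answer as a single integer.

Per-block:
  b0: {j} / ∅
  b1: {d,j} / ∅
  b2: {m} / ∅
  b3: {a,d} / ∅
  b4: {j} / ∅
  b5: {j,m} / {j}
  b6: {j} / {d}

Liveness:
  b0 li=∅ lo=∅
  b1 li=∅ lo={j}
  b2 li=∅ lo=∅
  b3 li={j} lo={d,j}
  b4 li=∅ lo={j}
  b5 li={d,j} lo={d,j}
  b6 li={d} lo=∅

Interfere edges:
  a↔{j}
  d↔{j,m}
  j↔{a,d,m}
  m↔{d,j}

Colouring:
  lower bound: {d,j,m} mutually conflict ⇒ χ ≥ 3
  3-colouring: c0={j}  c1={a,d}  c2={m}
  χ = 3

Answer: 3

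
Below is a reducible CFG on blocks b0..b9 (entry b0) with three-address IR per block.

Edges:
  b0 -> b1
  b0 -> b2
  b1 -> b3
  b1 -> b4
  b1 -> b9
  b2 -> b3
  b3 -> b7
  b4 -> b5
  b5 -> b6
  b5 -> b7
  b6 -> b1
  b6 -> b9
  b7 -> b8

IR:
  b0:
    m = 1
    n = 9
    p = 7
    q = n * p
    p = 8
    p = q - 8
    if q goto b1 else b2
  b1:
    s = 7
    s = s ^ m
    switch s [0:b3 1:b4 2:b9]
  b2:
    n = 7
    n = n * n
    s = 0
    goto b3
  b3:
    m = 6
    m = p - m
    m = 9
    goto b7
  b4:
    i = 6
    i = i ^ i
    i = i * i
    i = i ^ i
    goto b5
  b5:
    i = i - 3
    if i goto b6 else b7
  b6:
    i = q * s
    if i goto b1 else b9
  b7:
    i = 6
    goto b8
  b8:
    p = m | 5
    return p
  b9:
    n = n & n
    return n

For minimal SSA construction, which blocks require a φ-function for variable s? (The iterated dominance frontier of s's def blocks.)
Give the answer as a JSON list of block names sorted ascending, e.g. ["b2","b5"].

Answer: ["b1", "b3", "b7"]

Derivation:
idom tree: b1←b0 b2←b0 b3←b0 b4←b1 b5←b4 b6←b5 b7←b0 b8←b7 b9←b1
Dom at joins:
  b1: preds {b0,b6}: {b0} ∩ {b0,b1,b4,b5,b6} = {b0}; idom=b0
  b3: preds {b1,b2}: {b0,b1} ∩ {b0,b2} = {b0}; idom=b0
  b7: preds {b3,b5}: {b0,b3} ∩ {b0,b1,b4,b5} = {b0}; idom=b0
  b9: preds {b1,b6}: {b0,b1} ∩ {b0,b1,b4,b5,b6} = {b0,b1}; idom=b1

DF walk-up:
  join b1 pred b0: · stop@b0
  join b1 pred b6: b6→b5→b4→b1 stop@b0
  join b3 pred b1: b1 stop@b0
  join b3 pred b2: b2 stop@b0
  join b7 pred b3: b3 stop@b0
  join b7 pred b5: b5→b4→b1 stop@b0
  join b9 pred b1: · stop@b1
  join b9 pred b6: b6→b5→b4 stop@b1
  b0: DF=∅
  b1: DF={b1,b3,b7}
  b2: DF={b3}
  b3: DF={b7}
  b4: DF={b1,b7,b9}
  b5: DF={b1,b7,b9}
  b6: DF={b1,b9}
  b7: DF=∅
  b8: DF=∅
  b9: DF=∅

φ for s: defs {b1,b2}
  DF⁺ = {b1,b3,b7}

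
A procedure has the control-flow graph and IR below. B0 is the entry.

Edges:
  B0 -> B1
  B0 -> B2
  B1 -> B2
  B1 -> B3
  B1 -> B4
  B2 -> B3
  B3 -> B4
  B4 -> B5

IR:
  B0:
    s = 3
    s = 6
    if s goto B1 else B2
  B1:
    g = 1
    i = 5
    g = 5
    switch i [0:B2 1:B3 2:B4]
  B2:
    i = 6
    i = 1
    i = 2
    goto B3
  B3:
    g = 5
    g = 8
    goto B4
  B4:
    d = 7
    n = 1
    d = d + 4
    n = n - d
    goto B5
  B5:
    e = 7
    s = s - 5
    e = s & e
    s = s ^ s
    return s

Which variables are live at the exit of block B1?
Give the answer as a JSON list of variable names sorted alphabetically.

Block summaries:
  B0: {s} / ∅
  B1: {g,i} / ∅
  B2: {i} / ∅
  B3: {g} / ∅
  B4: {d,n} / ∅
  B5: {e,s} / {s}

Backward fixpoint:
  live B0: ∅→{s}
  live B1: {s}→{s}
  live B2: {s}→{s}
  live B3: {s}→{s}
  live B4: {s}→{s}
  live B5: {s}→∅

live-out(B1) = ["s"]

Answer: ["s"]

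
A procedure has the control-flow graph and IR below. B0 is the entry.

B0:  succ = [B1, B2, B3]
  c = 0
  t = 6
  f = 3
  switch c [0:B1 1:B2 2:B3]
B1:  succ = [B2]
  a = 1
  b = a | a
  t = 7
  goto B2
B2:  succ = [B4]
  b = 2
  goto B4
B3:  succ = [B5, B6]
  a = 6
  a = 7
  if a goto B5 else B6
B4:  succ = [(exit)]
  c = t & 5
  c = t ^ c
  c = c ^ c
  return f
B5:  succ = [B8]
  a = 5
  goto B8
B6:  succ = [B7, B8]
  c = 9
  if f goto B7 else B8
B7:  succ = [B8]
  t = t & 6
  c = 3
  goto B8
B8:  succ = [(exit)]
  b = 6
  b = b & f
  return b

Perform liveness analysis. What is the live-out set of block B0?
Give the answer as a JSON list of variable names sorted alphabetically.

Answer: ["f", "t"]

Analysis:
Block summaries:
  B0: def={c,f,t} ue=∅
  B1: def={a,b,t} ue=∅
  B2: def={b} ue=∅
  B3: def={a} ue=∅
  B4: def={c} ue={f,t}
  B5: def={a} ue=∅
  B6: def={c} ue={f}
  B7: def={c,t} ue={t}
  B8: def={b} ue={f}

Live sets:
  B0: in=∅ out={f,t}
  B1: in={f} out={f,t}
  B2: in={f,t} out={f,t}
  B3: in={f,t} out={f,t}
  B4: in={f,t} out=∅
  B5: in={f} out={f}
  B6: in={f,t} out={f,t}
  B7: in={f,t} out={f}
  B8: in={f} out=∅

live-out(B0) = ["f", "t"]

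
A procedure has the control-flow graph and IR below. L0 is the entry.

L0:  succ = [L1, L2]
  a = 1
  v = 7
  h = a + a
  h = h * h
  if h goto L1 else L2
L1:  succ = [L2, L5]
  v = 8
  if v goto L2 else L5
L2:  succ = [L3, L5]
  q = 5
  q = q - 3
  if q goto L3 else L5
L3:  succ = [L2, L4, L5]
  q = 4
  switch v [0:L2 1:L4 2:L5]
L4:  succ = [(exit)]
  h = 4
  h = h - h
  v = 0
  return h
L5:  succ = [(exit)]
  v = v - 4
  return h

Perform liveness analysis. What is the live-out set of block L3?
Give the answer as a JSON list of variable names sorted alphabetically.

Answer: ["h", "v"]

Working:
Per-block:
  L0: {a,h,v} / ∅
  L1: {v} / ∅
  L2: {q} / ∅
  L3: {q} / {v}
  L4: {h,v} / ∅
  L5: {v} / {h,v}

Backward fixpoint:
  live L0: ∅→{h,v}
  live L1: {h}→{h,v}
  live L2: {h,v}→{h,v}
  live L3: {h,v}→{h,v}
  live L4: ∅→∅
  live L5: {h,v}→∅

live-out(L3) = ["h", "v"]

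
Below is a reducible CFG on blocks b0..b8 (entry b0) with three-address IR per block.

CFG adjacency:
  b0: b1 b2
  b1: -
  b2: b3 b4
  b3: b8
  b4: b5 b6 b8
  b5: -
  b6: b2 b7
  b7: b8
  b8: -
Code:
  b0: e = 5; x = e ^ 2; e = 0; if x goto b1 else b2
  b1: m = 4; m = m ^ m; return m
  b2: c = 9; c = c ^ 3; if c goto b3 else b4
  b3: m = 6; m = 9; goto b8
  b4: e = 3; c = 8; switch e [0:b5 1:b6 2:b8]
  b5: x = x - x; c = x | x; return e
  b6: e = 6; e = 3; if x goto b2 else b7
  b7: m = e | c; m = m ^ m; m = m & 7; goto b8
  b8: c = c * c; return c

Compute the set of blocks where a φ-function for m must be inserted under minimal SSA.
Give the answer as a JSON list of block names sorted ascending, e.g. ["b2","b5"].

idom tree: b1←b0 b2←b0 b3←b2 b4←b2 b5←b4 b6←b4 b7←b6 b8←b2
Dom at joins:
  b2: preds {b0,b6}: {b0} ∩ {b0,b2,b4,b6} = {b0}; idom=b0
  b8: preds {b3,b4,b7}: {b0,b2,b3} ∩ {b0,b2,b4} ∩ {b0,b2,b4,b6,b7} = {b0,b2}; idom=b2

DF walk-up:
  join b2 pred b0: · stop@b0
  join b2 pred b6: b6→b4→b2 stop@b0
  join b8 pred b3: b3 stop@b2
  join b8 pred b4: b4 stop@b2
  join b8 pred b7: b7→b6→b4 stop@b2
  b0: DF=∅
  b1: DF=∅
  b2: DF={b2}
  b3: DF={b8}
  b4: DF={b2,b8}
  b5: DF=∅
  b6: DF={b2,b8}
  b7: DF={b8}
  b8: DF=∅

φ for m: defs {b1,b3,b7}
  DF⁺ = {b8}

Answer: ["b8"]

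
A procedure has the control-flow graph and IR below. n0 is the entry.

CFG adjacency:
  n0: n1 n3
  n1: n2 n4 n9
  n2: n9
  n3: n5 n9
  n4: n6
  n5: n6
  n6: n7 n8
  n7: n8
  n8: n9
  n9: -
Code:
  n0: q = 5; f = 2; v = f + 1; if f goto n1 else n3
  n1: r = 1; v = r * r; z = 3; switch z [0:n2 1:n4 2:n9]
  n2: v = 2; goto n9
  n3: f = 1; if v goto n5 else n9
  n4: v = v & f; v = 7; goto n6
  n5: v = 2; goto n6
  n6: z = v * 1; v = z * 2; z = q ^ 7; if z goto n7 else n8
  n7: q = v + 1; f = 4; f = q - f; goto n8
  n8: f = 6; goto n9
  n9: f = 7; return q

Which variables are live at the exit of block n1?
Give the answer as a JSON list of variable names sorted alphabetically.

Block summaries:
  n0: {f,q,v} / ∅
  n1: {r,v,z} / ∅
  n2: {v} / ∅
  n3: {f} / {v}
  n4: {v} / {f,v}
  n5: {v} / ∅
  n6: {v,z} / {q,v}
  n7: {f,q} / {v}
  n8: {f} / ∅
  n9: {f} / {q}

Live sets:
  live n0: ∅→{f,q,v}
  live n1: {f,q}→{f,q,v}
  live n2: {q}→{q}
  live n3: {q,v}→{q}
  live n4: {f,q,v}→{q,v}
  live n5: {q}→{q,v}
  live n6: {q,v}→{q,v}
  live n7: {v}→{q}
  live n8: {q}→{q}
  live n9: {q}→∅

live-out(n1) = ["f", "q", "v"]

Answer: ["f", "q", "v"]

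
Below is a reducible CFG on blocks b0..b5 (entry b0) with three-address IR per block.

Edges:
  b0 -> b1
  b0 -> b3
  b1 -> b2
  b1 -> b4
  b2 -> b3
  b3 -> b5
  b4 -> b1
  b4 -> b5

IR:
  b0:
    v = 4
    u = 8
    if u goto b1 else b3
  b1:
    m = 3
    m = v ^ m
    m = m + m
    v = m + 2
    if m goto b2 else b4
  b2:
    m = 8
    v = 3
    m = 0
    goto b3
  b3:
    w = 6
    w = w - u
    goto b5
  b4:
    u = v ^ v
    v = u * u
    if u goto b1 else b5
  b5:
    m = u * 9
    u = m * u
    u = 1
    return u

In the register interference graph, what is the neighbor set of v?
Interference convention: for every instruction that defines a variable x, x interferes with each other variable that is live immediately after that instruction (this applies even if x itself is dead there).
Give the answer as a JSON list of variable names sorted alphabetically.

Per-block:
  b0: {u,v} / ∅
  b1: {m,v} / {v}
  b2: {m,v} / ∅
  b3: {w} / {u}
  b4: {u,v} / {v}
  b5: {m,u} / {u}

Backward fixpoint:
  live b0: ∅→{u,v}
  live b1: {u,v}→{u,v}
  live b2: {u}→{u}
  live b3: {u}→{u}
  live b4: {v}→{u,v}
  live b5: {u}→∅

Interfere edges:
  m — {u,v}
  u — {m,v,w}
  v — {m,u}
  w — {u}

N(v) = ["m", "u"]

Answer: ["m", "u"]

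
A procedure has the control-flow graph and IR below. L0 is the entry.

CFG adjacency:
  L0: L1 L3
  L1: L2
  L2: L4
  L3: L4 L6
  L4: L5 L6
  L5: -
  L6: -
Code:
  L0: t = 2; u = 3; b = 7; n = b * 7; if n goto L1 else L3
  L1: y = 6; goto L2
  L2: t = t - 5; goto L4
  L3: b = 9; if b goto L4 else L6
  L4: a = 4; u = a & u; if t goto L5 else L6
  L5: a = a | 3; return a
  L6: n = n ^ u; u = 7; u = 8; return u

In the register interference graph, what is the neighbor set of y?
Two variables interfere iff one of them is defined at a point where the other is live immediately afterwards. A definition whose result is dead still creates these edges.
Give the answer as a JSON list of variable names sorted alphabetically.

Answer: ["n", "t", "u"]

Working:
Per-block:
  L0: def={b,n,t,u} ue=∅
  L1: def={y} ue=∅
  L2: def={t} ue={t}
  L3: def={b} ue=∅
  L4: def={a,u} ue={t,u}
  L5: def={a} ue={a}
  L6: def={n,u} ue={n,u}

Live sets:
  live L0: ∅→{n,t,u}
  live L1: {n,t,u}→{n,t,u}
  live L2: {n,t,u}→{n,t,u}
  live L3: {n,t,u}→{n,t,u}
  live L4: {n,t,u}→{a,n,u}
  live L5: {a}→∅
  live L6: {n,u}→∅

Conflict graph:
  a↔{n,t,u}
  b↔{n,t,u}
  n↔{a,b,t,u,y}
  t↔{a,b,n,u,y}
  u↔{a,b,n,t,y}
  y↔{n,t,u}

N(y) = ["n", "t", "u"]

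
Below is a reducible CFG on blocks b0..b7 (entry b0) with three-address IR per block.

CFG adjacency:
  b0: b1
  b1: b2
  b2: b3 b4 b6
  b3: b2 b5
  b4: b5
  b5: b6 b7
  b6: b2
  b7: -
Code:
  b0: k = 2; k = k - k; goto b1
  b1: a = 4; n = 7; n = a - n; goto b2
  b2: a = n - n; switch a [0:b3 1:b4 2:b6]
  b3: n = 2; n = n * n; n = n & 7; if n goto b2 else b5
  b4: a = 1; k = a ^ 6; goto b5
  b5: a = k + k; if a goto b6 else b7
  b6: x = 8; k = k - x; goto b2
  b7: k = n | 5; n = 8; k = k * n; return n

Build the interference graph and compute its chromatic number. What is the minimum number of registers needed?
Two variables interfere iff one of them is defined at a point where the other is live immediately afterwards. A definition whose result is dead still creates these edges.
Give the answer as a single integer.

def/use:
  b0: def={k} ue=∅
  b1: def={a,n} ue=∅
  b2: def={a} ue={n}
  b3: def={n} ue=∅
  b4: def={a,k} ue=∅
  b5: def={a} ue={k}
  b6: def={k,x} ue={k}
  b7: def={k,n} ue={n}

Live sets:
  live b0: ∅→{k}
  live b1: {k}→{k,n}
  live b2: {k,n}→{k,n}
  live b3: {k}→{k,n}
  live b4: {n}→{k,n}
  live b5: {k,n}→{k,n}
  live b6: {k,n}→{k,n}
  live b7: {n}→∅

Conflict graph:
  a↔{k,n}
  k↔{a,n,x}
  n↔{a,k,x}
  x↔{k,n}

Colouring:
  {a,k,n} pairwise interfere (3-clique) ⇒ χ ≥ 3
  assign a→R2 k→R0 n→R1 x→R2 — no edge inside a register ⇒ χ ≤ 3
  χ = 3

Answer: 3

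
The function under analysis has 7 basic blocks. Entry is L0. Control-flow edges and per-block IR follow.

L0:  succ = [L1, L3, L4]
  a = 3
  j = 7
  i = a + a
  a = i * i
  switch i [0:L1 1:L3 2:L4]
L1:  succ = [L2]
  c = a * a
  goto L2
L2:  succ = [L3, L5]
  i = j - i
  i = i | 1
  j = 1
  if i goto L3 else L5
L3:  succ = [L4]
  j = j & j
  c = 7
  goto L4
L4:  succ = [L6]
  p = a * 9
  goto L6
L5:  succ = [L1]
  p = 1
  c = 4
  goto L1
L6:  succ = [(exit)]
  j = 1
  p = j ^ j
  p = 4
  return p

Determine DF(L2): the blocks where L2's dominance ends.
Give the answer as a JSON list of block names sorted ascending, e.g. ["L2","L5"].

Answer: ["L1", "L3"]

Working:
idom tree: L1←L0 L2←L1 L3←L0 L4←L0 L5←L2 L6←L4
Join-block Dom:
  L1: preds {L0,L5}: {L0} ∩ {L0,L1,L2,L5} = {L0}; idom=L0
  L3: preds {L0,L2}: {L0} ∩ {L0,L1,L2} = {L0}; idom=L0
  L4: preds {L0,L3}: {L0} ∩ {L0,L3} = {L0}; idom=L0

DF derivation:
  L1←L0: walk · to L0
  L1←L5: walk L5→L2→L1 to L0
  L3←L0: walk · to L0
  L3←L2: walk L2→L1 to L0
  L4←L0: walk · to L0
  L4←L3: walk L3 to L0
  DF(L0)=∅
  DF(L1)={L1,L3}
  DF(L2)={L1,L3}
  DF(L3)={L4}
  DF(L4)=∅
  DF(L5)={L1}
  DF(L6)=∅

DF(L2) = ["L1", "L3"]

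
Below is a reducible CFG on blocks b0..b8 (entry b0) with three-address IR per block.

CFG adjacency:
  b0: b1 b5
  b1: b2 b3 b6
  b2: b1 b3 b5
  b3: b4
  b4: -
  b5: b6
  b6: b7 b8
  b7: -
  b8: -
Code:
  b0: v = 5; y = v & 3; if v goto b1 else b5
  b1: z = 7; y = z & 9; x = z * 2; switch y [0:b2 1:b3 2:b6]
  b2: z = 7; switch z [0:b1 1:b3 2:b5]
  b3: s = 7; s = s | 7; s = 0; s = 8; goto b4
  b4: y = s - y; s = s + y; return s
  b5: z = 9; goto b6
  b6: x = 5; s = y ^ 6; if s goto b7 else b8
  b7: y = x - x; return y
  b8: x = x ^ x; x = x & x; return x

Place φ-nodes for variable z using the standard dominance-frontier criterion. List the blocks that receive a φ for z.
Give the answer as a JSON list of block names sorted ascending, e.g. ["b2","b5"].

idom tree: b1←b0 b2←b1 b3←b1 b4←b3 b5←b0 b6←b0 b7←b6 b8←b6
Join-block Dom:
  b1: preds {b0,b2}: {b0} ∩ {b0,b1,b2} = {b0}; idom=b0
  b3: preds {b1,b2}: {b0,b1} ∩ {b0,b1,b2} = {b0,b1}; idom=b1
  b5: preds {b0,b2}: {b0} ∩ {b0,b1,b2} = {b0}; idom=b0
  b6: preds {b1,b5}: {b0,b1} ∩ {b0,b5} = {b0}; idom=b0

DF walk-up:
  b1←b0: walk · to b0
  b1←b2: walk b2→b1 to b0
  b3←b1: walk · to b1
  b3←b2: walk b2 to b1
  b5←b0: walk · to b0
  b5←b2: walk b2→b1 to b0
  b6←b1: walk b1 to b0
  b6←b5: walk b5 to b0
  DF(b0)=∅
  DF(b1)={b1,b5,b6}
  DF(b2)={b1,b3,b5}
  DF(b3)=∅
  DF(b4)=∅
  DF(b5)={b6}
  DF(b6)=∅
  DF(b7)=∅
  DF(b8)=∅

φ for z: defs {b1,b2,b5}
  DF⁺ = {b1,b3,b5,b6}

Answer: ["b1", "b3", "b5", "b6"]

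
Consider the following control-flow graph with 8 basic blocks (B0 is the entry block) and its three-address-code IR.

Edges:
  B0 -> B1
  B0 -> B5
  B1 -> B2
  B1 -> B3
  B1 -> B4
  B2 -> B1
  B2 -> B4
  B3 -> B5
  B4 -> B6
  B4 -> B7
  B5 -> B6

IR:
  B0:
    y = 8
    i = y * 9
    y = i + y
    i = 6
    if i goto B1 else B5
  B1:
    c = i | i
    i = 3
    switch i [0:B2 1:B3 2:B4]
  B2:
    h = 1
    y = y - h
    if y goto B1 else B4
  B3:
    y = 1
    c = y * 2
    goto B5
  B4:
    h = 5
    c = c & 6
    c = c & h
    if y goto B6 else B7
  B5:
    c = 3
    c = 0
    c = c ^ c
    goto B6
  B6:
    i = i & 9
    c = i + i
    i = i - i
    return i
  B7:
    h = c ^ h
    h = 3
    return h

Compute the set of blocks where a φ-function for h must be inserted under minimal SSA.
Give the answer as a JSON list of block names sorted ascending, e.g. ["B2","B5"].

Answer: ["B1", "B4", "B5", "B6"]

Analysis:
idom tree: B1←B0 B2←B1 B3←B1 B4←B1 B5←B0 B6←B0 B7←B4
Dom at joins:
  B1: preds {B0,B2}: {B0} ∩ {B0,B1,B2} = {B0}; idom=B0
  B4: preds {B1,B2}: {B0,B1} ∩ {B0,B1,B2} = {B0,B1}; idom=B1
  B5: preds {B0,B3}: {B0} ∩ {B0,B1,B3} = {B0}; idom=B0
  B6: preds {B4,B5}: {B0,B1,B4} ∩ {B0,B5} = {B0}; idom=B0

DF derivation:
  join B1 pred B0: · stop@B0
  join B1 pred B2: B2→B1 stop@B0
  join B4 pred B1: · stop@B1
  join B4 pred B2: B2 stop@B1
  join B5 pred B0: · stop@B0
  join B5 pred B3: B3→B1 stop@B0
  join B6 pred B4: B4→B1 stop@B0
  join B6 pred B5: B5 stop@B0
  B0 → ∅
  B1 → {B1,B5,B6}
  B2 → {B1,B4}
  B3 → {B5}
  B4 → {B6}
  B5 → {B6}
  B6 → ∅
  B7 → ∅

φ for h: defs {B2,B4,B7}
  DF⁺ = {B1,B4,B5,B6}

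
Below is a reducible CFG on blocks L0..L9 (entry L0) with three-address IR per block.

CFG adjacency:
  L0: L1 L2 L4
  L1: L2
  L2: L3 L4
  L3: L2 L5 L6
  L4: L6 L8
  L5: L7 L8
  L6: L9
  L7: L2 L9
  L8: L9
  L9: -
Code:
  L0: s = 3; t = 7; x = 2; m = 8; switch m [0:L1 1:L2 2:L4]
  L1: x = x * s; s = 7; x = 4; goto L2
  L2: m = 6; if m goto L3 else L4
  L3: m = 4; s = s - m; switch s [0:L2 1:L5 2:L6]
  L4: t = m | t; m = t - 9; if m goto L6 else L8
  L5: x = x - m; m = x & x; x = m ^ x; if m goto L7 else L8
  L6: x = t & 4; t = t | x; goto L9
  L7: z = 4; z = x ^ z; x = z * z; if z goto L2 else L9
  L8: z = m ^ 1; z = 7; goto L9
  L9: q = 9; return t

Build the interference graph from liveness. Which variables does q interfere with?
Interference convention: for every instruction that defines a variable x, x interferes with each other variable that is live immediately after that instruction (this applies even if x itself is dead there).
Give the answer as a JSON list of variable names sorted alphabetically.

Per-block:
  L0: {m,s,t,x} / ∅
  L1: {s,x} / {s,x}
  L2: {m} / ∅
  L3: {m,s} / {s}
  L4: {m,t} / {m,t}
  L5: {m,x} / {m,x}
  L6: {t,x} / {t}
  L7: {x,z} / {x}
  L8: {z} / {m}
  L9: {q} / {t}

Live sets:
  L0: in=∅ out={m,s,t,x}
  L1: in={s,t,x} out={s,t,x}
  L2: in={s,t,x} out={m,s,t,x}
  L3: in={s,t,x} out={m,s,t,x}
  L4: in={m,t} out={m,t}
  L5: in={m,s,t,x} out={m,s,t,x}
  L6: in={t} out={t}
  L7: in={s,t,x} out={s,t,x}
  L8: in={m,t} out={t}
  L9: in={t} out=∅

Conflict graph:
  m↔{s,t,x}
  q↔{t}
  s↔{m,t,x,z}
  t↔{m,q,s,x,z}
  x↔{m,s,t,z}
  z↔{s,t,x}

N(q) = ["t"]

Answer: ["t"]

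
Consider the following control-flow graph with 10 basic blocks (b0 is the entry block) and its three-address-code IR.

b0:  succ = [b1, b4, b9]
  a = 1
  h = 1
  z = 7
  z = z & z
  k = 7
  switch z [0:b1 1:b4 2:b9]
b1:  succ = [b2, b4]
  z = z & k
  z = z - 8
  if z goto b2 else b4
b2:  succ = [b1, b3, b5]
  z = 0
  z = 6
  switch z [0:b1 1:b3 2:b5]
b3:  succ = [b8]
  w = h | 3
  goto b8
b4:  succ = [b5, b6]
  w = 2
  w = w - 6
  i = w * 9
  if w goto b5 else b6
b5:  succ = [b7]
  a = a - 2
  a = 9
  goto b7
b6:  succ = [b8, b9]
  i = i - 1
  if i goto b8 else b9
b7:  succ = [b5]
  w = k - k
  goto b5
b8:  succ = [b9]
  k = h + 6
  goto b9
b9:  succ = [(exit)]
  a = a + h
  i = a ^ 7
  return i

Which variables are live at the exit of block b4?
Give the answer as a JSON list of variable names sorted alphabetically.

Answer: ["a", "h", "i", "k"]

Working:
def/use:
  b0: {a,h,k,z} / ∅
  b1: {z} / {k,z}
  b2: {z} / ∅
  b3: {w} / {h}
  b4: {i,w} / ∅
  b5: {a} / {a}
  b6: {i} / {i}
  b7: {w} / {k}
  b8: {k} / {h}
  b9: {a,i} / {a,h}

Liveness:
  b0 li=∅ lo={a,h,k,z}
  b1 li={a,h,k,z} lo={a,h,k}
  b2 li={a,h,k} lo={a,h,k,z}
  b3 li={a,h} lo={a,h}
  b4 li={a,h,k} lo={a,h,i,k}
  b5 li={a,k} lo={a,k}
  b6 li={a,h,i} lo={a,h}
  b7 li={a,k} lo={a,k}
  b8 li={a,h} lo={a,h}
  b9 li={a,h} lo=∅

live-out(b4) = ["a", "h", "i", "k"]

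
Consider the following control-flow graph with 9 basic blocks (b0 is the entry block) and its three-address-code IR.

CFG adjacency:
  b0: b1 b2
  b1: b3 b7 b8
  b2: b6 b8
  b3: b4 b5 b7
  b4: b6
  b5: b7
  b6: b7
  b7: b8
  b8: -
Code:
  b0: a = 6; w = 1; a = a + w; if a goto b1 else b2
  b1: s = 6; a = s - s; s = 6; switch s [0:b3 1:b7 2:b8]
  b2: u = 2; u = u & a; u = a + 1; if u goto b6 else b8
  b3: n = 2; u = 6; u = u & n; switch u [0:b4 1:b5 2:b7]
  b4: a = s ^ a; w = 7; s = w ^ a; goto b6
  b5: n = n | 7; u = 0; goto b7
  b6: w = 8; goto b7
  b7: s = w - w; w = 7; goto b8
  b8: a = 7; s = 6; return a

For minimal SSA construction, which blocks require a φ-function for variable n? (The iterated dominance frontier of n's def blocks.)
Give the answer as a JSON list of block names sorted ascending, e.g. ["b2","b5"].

idom tree: b1←b0 b2←b0 b3←b1 b4←b3 b5←b3 b6←b0 b7←b0 b8←b0
Join-block Dom:
  b6: preds {b2,b4}: {b0,b2} ∩ {b0,b1,b3,b4} = {b0}; idom=b0
  b7: preds {b1,b3,b5,b6}: {b0,b1} ∩ {b0,b1,b3} ∩ {b0,b1,b3,b5} ∩ {b0,b6} = {b0}; idom=b0
  b8: preds {b1,b2,b7}: {b0,b1} ∩ {b0,b2} ∩ {b0,b7} = {b0}; idom=b0

DF derivation:
  b6←b2: walk b2 to b0
  b6←b4: walk b4→b3→b1 to b0
  b7←b1: walk b1 to b0
  b7←b3: walk b3→b1 to b0
  b7←b5: walk b5→b3→b1 to b0
  b7←b6: walk b6 to b0
  b8←b1: walk b1 to b0
  b8←b2: walk b2 to b0
  b8←b7: walk b7 to b0
  b0: DF=∅
  b1: DF={b6,b7,b8}
  b2: DF={b6,b8}
  b3: DF={b6,b7}
  b4: DF={b6}
  b5: DF={b7}
  b6: DF={b7}
  b7: DF={b8}
  b8: DF=∅

φ for n: defs {b3,b5}
  DF⁺ = {b6,b7,b8}

Answer: ["b6", "b7", "b8"]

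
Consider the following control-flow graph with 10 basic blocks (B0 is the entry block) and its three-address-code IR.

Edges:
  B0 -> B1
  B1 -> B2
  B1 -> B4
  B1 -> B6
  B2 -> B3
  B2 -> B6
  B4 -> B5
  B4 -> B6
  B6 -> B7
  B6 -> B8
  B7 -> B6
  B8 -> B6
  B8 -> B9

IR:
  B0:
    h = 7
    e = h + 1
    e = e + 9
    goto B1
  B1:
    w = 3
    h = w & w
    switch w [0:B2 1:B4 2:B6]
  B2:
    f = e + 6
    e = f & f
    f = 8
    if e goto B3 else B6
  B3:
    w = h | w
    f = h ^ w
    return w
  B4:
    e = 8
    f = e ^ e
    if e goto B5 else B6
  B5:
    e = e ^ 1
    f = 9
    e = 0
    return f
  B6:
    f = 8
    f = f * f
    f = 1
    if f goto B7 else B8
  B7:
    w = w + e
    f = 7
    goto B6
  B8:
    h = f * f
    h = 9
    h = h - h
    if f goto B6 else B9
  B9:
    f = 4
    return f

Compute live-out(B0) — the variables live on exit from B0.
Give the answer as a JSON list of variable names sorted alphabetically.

Answer: ["e"]

Working:
Block summaries:
  B0: def={e,h} ue=∅
  B1: def={h,w} ue=∅
  B2: def={e,f} ue={e}
  B3: def={f,w} ue={h,w}
  B4: def={e,f} ue=∅
  B5: def={e,f} ue={e}
  B6: def={f} ue=∅
  B7: def={f,w} ue={e,w}
  B8: def={h} ue={f}
  B9: def={f} ue=∅

Liveness:
  B0 li=∅ lo={e}
  B1 li={e} lo={e,h,w}
  B2 li={e,h,w} lo={e,h,w}
  B3 li={h,w} lo=∅
  B4 li={w} lo={e,w}
  B5 li={e} lo=∅
  B6 li={e,w} lo={e,f,w}
  B7 li={e,w} lo={e,w}
  B8 li={e,f,w} lo={e,w}
  B9 li=∅ lo=∅

live-out(B0) = ["e"]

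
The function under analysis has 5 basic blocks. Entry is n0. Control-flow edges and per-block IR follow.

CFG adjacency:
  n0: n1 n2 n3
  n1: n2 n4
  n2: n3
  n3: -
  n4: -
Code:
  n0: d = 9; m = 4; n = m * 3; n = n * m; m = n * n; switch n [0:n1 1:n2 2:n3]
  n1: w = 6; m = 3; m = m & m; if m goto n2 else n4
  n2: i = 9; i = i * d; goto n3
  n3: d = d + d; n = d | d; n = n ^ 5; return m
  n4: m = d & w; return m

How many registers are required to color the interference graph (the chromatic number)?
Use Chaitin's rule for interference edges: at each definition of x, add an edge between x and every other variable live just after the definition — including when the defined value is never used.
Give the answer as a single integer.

Block summaries:
  n0 def {d,m,n} use ∅
  n1 def {m,w} use ∅
  n2 def {i} use {d}
  n3 def {d,n} use {d,m}
  n4 def {m} use {d,w}

Live sets:
  live n0: ∅→{d,m}
  live n1: {d}→{d,m,w}
  live n2: {d,m}→{d,m}
  live n3: {d,m}→∅
  live n4: {d,w}→∅

Conflict graph:
  d: {i,m,n,w}
  i: {d,m}
  m: {d,i,n,w}
  n: {d,m}
  w: {d,m}

Registers:
  clique {d,i,m} ⇒ need ≥ 3
  3-colouring: c0={d}  c1={m}  c2={i,n,w}
  χ = 3

Answer: 3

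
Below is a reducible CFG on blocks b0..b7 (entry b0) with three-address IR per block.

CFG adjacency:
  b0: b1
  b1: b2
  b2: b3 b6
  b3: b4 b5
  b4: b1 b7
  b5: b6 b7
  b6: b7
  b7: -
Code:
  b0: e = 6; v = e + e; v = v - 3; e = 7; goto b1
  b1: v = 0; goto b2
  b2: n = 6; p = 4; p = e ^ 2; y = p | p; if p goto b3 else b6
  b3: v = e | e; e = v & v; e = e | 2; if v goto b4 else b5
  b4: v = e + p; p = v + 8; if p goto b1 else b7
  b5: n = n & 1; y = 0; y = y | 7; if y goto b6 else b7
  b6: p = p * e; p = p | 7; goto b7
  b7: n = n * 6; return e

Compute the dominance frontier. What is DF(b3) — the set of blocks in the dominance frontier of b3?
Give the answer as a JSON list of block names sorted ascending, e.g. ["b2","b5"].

Answer: ["b1", "b6", "b7"]

Working:
idom tree: b1←b0 b2←b1 b3←b2 b4←b3 b5←b3 b6←b2 b7←b2
Dom∩ at merges:
  b1: preds {b0,b4}: {b0} ∩ {b0,b1,b2,b3,b4} = {b0}; idom=b0
  b6: preds {b2,b5}: {b0,b1,b2} ∩ {b0,b1,b2,b3,b5} = {b0,b1,b2}; idom=b2
  b7: preds {b4,b5,b6}: {b0,b1,b2,b3,b4} ∩ {b0,b1,b2,b3,b5} ∩ {b0,b1,b2,b6} = {b0,b1,b2}; idom=b2

Frontier:
  join b1 pred b0: · stop@b0
  join b1 pred b4: b4→b3→b2→b1 stop@b0
  join b6 pred b2: · stop@b2
  join b6 pred b5: b5→b3 stop@b2
  join b7 pred b4: b4→b3 stop@b2
  join b7 pred b5: b5→b3 stop@b2
  join b7 pred b6: b6 stop@b2
  b0 → ∅
  b1 → {b1}
  b2 → {b1}
  b3 → {b1,b6,b7}
  b4 → {b1,b7}
  b5 → {b6,b7}
  b6 → {b7}
  b7 → ∅

DF(b3) = ["b1", "b6", "b7"]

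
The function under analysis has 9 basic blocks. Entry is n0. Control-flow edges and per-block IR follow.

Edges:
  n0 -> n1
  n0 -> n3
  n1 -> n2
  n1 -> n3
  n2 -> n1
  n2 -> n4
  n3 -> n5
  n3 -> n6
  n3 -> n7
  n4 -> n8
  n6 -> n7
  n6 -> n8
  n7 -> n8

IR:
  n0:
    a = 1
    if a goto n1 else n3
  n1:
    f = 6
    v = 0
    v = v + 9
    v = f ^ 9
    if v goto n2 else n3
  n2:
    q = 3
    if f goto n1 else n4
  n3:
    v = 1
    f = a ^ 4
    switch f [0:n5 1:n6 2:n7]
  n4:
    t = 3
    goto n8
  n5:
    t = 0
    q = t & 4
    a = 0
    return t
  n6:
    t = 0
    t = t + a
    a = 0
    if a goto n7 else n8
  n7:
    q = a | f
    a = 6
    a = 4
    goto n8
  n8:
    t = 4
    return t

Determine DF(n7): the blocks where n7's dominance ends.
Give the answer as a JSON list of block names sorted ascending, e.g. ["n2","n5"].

idom tree: n1←n0 n2←n1 n3←n0 n4←n2 n5←n3 n6←n3 n7←n3 n8←n0
Dom at joins:
  n1: preds {n0,n2}: {n0} ∩ {n0,n1,n2} = {n0}; idom=n0
  n3: preds {n0,n1}: {n0} ∩ {n0,n1} = {n0}; idom=n0
  n7: preds {n3,n6}: {n0,n3} ∩ {n0,n3,n6} = {n0,n3}; idom=n3
  n8: preds {n4,n6,n7}: {n0,n1,n2,n4} ∩ {n0,n3,n6} ∩ {n0,n3,n7} = {n0}; idom=n0

Frontier:
  join n1 pred n0: · stop@n0
  join n1 pred n2: n2→n1 stop@n0
  join n3 pred n0: · stop@n0
  join n3 pred n1: n1 stop@n0
  join n7 pred n3: · stop@n3
  join n7 pred n6: n6 stop@n3
  join n8 pred n4: n4→n2→n1 stop@n0
  join n8 pred n6: n6→n3 stop@n0
  join n8 pred n7: n7→n3 stop@n0
  DF(n0)=∅
  DF(n1)={n1,n3,n8}
  DF(n2)={n1,n8}
  DF(n3)={n8}
  DF(n4)={n8}
  DF(n5)=∅
  DF(n6)={n7,n8}
  DF(n7)={n8}
  DF(n8)=∅

DF(n7) = ["n8"]

Answer: ["n8"]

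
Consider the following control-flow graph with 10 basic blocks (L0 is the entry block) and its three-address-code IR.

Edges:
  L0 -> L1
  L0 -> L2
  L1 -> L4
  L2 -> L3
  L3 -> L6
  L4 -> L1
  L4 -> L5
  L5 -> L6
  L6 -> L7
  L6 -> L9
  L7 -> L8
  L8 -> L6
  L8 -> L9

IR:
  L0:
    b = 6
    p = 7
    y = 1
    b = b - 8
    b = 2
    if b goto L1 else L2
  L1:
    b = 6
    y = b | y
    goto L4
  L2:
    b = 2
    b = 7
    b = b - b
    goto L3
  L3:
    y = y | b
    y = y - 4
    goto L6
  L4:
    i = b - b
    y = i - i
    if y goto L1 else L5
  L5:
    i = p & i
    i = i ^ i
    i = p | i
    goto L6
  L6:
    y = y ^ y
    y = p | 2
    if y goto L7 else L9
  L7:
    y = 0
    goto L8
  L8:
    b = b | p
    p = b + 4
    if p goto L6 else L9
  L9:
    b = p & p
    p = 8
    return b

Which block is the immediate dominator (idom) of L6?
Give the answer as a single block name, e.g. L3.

Answer: L0

Analysis:
idom tree: L1←L0 L2←L0 L3←L2 L4←L1 L5←L4 L6←L0 L7←L6 L8←L7 L9←L6
Dom∩ at merges:
  L1: preds {L0,L4}: {L0} ∩ {L0,L1,L4} = {L0}; idom=L0
  L6: preds {L3,L5,L8}: {L0,L2,L3} ∩ {L0,L1,L4,L5} ∩ {L0,L6,L7,L8} = {L0}; idom=L0
  L9: preds {L6,L8}: {L0,L6} ∩ {L0,L6,L7,L8} = {L0,L6}; idom=L6

idom(L6) = L0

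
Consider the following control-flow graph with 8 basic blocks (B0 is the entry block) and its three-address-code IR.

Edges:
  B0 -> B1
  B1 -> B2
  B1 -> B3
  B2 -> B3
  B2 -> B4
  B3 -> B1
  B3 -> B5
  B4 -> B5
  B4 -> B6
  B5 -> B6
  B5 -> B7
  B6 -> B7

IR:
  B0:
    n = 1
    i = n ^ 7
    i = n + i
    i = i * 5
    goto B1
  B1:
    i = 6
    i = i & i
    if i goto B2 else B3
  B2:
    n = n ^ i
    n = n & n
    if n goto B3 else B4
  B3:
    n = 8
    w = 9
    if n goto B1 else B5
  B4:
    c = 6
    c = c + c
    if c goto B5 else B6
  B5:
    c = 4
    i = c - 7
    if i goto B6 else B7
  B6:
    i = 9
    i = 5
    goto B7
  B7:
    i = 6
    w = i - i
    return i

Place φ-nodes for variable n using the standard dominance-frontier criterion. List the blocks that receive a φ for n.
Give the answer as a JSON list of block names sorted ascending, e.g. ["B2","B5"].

Answer: ["B1", "B3", "B5", "B6", "B7"]

Working:
idom tree: B1←B0 B2←B1 B3←B1 B4←B2 B5←B1 B6←B1 B7←B1
Join-block Dom:
  B1: preds {B0,B3}: {B0} ∩ {B0,B1,B3} = {B0}; idom=B0
  B3: preds {B1,B2}: {B0,B1} ∩ {B0,B1,B2} = {B0,B1}; idom=B1
  B5: preds {B3,B4}: {B0,B1,B3} ∩ {B0,B1,B2,B4} = {B0,B1}; idom=B1
  B6: preds {B4,B5}: {B0,B1,B2,B4} ∩ {B0,B1,B5} = {B0,B1}; idom=B1
  B7: preds {B5,B6}: {B0,B1,B5} ∩ {B0,B1,B6} = {B0,B1}; idom=B1

DF derivation:
  B1←B0: walk · to B0
  B1←B3: walk B3→B1 to B0
  B3←B1: walk · to B1
  B3←B2: walk B2 to B1
  B5←B3: walk B3 to B1
  B5←B4: walk B4→B2 to B1
  B6←B4: walk B4→B2 to B1
  B6←B5: walk B5 to B1
  B7←B5: walk B5 to B1
  B7←B6: walk B6 to B1
  B0 → ∅
  B1 → {B1}
  B2 → {B3,B5,B6}
  B3 → {B1,B5}
  B4 → {B5,B6}
  B5 → {B6,B7}
  B6 → {B7}
  B7 → ∅

φ for n: defs {B0,B2,B3}
  DF⁺ = {B1,B3,B5,B6,B7}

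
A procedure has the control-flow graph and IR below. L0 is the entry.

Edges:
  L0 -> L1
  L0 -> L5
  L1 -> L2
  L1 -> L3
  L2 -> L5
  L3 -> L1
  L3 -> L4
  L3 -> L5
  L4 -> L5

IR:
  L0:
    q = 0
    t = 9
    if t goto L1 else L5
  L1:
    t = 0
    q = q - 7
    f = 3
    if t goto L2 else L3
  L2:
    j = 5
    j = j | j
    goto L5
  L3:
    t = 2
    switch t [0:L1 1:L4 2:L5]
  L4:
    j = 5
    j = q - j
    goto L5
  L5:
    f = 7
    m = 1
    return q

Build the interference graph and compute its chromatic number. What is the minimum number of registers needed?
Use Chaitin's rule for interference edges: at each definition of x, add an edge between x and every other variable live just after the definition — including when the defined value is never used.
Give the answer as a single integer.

Answer: 3

Analysis:
Per-block:
  L0: def={q,t} ue=∅
  L1: def={f,q,t} ue={q}
  L2: def={j} ue=∅
  L3: def={t} ue=∅
  L4: def={j} ue={q}
  L5: def={f,m} ue={q}

Backward fixpoint:
  live L0: ∅→{q}
  live L1: {q}→{q}
  live L2: {q}→{q}
  live L3: {q}→{q}
  live L4: {q}→{q}
  live L5: {q}→∅

Interference:
  f: {q,t}
  j: {q}
  m: {q}
  q: {f,j,m,t}
  t: {f,q}

Registers:
  {f,q,t} pairwise interfere (3-clique) ⇒ χ ≥ 3
  assign f→R1 j→R1 m→R1 q→R0 t→R2 — no edge inside a register ⇒ χ ≤ 3
  χ = 3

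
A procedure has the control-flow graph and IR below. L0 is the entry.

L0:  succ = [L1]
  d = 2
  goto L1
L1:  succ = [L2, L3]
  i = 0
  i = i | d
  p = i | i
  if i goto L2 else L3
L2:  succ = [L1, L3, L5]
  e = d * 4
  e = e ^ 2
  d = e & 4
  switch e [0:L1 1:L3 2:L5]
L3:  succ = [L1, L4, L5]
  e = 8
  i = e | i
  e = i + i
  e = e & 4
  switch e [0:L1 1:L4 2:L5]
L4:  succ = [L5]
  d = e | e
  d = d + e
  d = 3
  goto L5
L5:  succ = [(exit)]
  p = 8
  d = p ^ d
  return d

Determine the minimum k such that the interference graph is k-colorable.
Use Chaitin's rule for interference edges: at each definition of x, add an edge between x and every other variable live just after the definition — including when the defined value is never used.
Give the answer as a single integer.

Block summaries:
  L0 def {d} use ∅
  L1 def {i,p} use {d}
  L2 def {d,e} use {d}
  L3 def {e,i} use {i}
  L4 def {d} use {e}
  L5 def {d,p} use {d}

Live sets:
  L0: in=∅ out={d}
  L1: in={d} out={d,i}
  L2: in={d,i} out={d,i}
  L3: in={d,i} out={d,e}
  L4: in={e} out={d}
  L5: in={d} out=∅

Interference:
  d — {e,i,p}
  e — {d,i}
  i — {d,e,p}
  p — {d,i}

Colouring:
  clique {d,e,i} ⇒ need ≥ 3
  assign d→r0 e→r2 i→r1 p→r2 — no edge inside a register ⇒ χ ≤ 3
  χ = 3

Answer: 3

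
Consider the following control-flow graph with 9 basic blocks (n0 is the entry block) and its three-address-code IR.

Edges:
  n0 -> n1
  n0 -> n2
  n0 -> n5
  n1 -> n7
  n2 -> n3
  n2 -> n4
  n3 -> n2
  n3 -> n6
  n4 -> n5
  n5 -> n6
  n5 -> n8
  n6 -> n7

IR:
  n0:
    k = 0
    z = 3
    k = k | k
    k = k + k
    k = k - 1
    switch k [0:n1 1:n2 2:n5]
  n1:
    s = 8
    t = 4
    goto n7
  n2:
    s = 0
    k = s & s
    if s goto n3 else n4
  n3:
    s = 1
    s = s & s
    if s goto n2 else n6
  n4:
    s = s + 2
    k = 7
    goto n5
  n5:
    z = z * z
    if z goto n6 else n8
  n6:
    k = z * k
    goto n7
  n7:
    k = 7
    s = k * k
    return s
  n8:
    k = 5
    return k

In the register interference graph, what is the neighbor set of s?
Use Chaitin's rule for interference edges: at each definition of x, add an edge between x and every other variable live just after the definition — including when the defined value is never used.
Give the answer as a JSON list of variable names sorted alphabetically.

Answer: ["k", "z"]

Analysis:
Per-block:
  n0: def={k,z} ue=∅
  n1: def={s,t} ue=∅
  n2: def={k,s} ue=∅
  n3: def={s} ue=∅
  n4: def={k,s} ue={s}
  n5: def={z} ue={z}
  n6: def={k} ue={k,z}
  n7: def={k,s} ue=∅
  n8: def={k} ue=∅

Backward fixpoint:
  n0: in=∅ out={k,z}
  n1: in=∅ out=∅
  n2: in={z} out={k,s,z}
  n3: in={k,z} out={k,z}
  n4: in={s,z} out={k,z}
  n5: in={k,z} out={k,z}
  n6: in={k,z} out=∅
  n7: in=∅ out=∅
  n8: in=∅ out=∅

Interfere edges:
  k — {s,z}
  s — {k,z}
  t — ∅
  z — {k,s}

N(s) = ["k", "z"]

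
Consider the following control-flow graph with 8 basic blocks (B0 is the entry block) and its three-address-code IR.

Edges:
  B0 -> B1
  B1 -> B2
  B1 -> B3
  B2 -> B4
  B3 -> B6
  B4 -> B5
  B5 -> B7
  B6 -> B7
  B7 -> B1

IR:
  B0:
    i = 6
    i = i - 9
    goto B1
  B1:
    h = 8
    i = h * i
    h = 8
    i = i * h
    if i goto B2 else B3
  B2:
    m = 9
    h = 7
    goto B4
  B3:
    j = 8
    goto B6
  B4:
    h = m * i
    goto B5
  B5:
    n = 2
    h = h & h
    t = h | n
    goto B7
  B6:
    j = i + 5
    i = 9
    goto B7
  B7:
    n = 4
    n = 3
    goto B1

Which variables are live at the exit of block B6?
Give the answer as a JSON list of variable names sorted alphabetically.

def/use:
  B0: {i} / ∅
  B1: {h,i} / {i}
  B2: {h,m} / ∅
  B3: {j} / ∅
  B4: {h} / {i,m}
  B5: {h,n,t} / {h}
  B6: {i,j} / {i}
  B7: {n} / ∅

Live sets:
  B0 li=∅ lo={i}
  B1 li={i} lo={i}
  B2 li={i} lo={i,m}
  B3 li={i} lo={i}
  B4 li={i,m} lo={h,i}
  B5 li={h,i} lo={i}
  B6 li={i} lo={i}
  B7 li={i} lo={i}

live-out(B6) = ["i"]

Answer: ["i"]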